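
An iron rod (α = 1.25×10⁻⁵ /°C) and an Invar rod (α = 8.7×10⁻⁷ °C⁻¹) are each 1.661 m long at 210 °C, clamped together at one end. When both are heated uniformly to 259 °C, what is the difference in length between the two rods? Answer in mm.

ΔT = 49 K
iron: ΔL = 1.25×10⁻⁵ × 1.661 m × 49 = 1.0174×10⁻³ m = 1.0174 mm
Invar: ΔL = 8.7×10⁻⁷ × 1.661 m × 49 = 7.0808×10⁻⁵ m = 0.070808 mm
difference = 1.0174 − 0.070808 = 0.946592 mm

0.947 mm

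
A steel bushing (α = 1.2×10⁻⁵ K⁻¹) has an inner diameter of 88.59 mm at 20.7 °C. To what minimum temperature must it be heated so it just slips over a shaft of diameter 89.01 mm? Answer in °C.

Required Δd = 89.01 − 88.59 = 0.42 mm
Δd = αd₀ΔT ⇒ ΔT = Δd/(αd₀) = 0.42 / (1.2×10⁻⁵ × 88.59) = 395.08 K
T_min = 20.7 + 395.08 = 415.78 °C

T = 416 °C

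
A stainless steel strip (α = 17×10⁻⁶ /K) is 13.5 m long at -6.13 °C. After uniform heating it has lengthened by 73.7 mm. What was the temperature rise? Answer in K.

ΔL = αL₀ΔT ⇒ ΔT = ΔL / (αL₀)
ΔT = 73.7×10⁻³ m / (17×10⁻⁶ × 13.5 m) = 321.13 K

ΔT = 321 K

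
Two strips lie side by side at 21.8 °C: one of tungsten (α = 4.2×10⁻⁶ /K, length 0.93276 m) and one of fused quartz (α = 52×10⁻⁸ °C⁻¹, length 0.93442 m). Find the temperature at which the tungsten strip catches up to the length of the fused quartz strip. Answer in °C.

Equal length when α₁L₁ΔT − α₂L₂ΔT = L₂ − L₁ = 1.66×10⁻³ m
α₁L₁ = 3.917592×10⁻⁶, α₂L₂ = 4.858984×10⁻⁷ → Δ(αL) = 3.4316936×10⁻⁶ m/K
ΔT = 1.66×10⁻³ / 3.4316936×10⁻⁶ = 483.726 K, so T = 21.8 + 483.726 = 505.526 °C

T = 505.5 °C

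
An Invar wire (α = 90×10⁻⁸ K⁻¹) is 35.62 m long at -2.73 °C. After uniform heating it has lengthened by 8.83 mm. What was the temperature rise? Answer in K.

ΔT = 275 K

ΔL = αL₀ΔT ⇒ ΔT = ΔL / (αL₀)
ΔT = 8.83×10⁻³ m / (90×10⁻⁸ × 35.62 m) = 275.44 K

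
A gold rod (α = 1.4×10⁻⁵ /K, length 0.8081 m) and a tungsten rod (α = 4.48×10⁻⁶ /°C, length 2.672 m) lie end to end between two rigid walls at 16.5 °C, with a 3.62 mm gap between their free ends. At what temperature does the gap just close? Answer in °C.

Gap closes when ΔL₁ + ΔL₂ = 3.62 mm = 3.62×10⁻³ m
(α₁L₁ + α₂L₂)ΔT = g
α₁L₁ + α₂L₂ = 1.4×10⁻⁵×0.8081 + 4.48×10⁻⁶×2.672 = 2.328396×10⁻⁵ m/K
ΔT = 3.62×10⁻³ / 2.328396×10⁻⁵ = 155.47 K
T = 16.5 + 155.47 = 171.97 °C

T = 172 °C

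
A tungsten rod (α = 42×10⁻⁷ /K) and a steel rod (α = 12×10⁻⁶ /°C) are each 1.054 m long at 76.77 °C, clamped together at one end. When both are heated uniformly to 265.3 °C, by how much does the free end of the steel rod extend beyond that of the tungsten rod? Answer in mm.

1.55 mm

ΔT = 188.53 K
tungsten: ΔL = 42×10⁻⁷ × 1.054 m × 188.53 = 8.3458×10⁻⁴ m = 0.83458 mm
steel: ΔL = 12×10⁻⁶ × 1.054 m × 188.53 = 2.3845×10⁻³ m = 2.3845 mm
difference = 2.3845 − 0.83458 = 1.54992 mm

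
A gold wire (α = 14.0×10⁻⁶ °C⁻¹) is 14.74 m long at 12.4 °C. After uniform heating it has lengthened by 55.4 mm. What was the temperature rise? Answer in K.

ΔT = 268 K

ΔL = αL₀ΔT ⇒ ΔT = ΔL / (αL₀)
ΔT = 55.4×10⁻³ m / (14.0×10⁻⁶ × 14.74 m) = 268.46 K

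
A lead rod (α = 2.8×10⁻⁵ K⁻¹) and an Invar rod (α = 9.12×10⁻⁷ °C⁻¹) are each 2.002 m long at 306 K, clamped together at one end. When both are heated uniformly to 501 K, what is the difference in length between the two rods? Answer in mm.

10.6 mm

ΔT = 195 K
lead: ΔL = 2.8×10⁻⁵ × 2.002 m × 195 = 1.0931×10⁻² m = 10.931 mm
Invar: ΔL = 9.12×10⁻⁷ × 2.002 m × 195 = 3.5604×10⁻⁴ m = 0.35604 mm
difference = 10.931 − 0.35604 = 10.57496 mm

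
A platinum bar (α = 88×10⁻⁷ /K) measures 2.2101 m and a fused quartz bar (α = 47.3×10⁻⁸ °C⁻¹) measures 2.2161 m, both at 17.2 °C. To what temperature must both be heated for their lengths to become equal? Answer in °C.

T = 343.3 °C

L₁(1 + α₁ΔT) = L₂(1 + α₂ΔT) ⇒ ΔT = (L₂ − L₁)/(α₁L₁ − α₂L₂)
L₂ − L₁ = 2.2161 − 2.2101 = 6.00×10⁻³ m
α₁L₁ − α₂L₂ = 88×10⁻⁷×2.2101 − 47.3×10⁻⁸×2.2161 = 1.84006647×10⁻⁵ m/K
ΔT = 6.00×10⁻³ / 1.84006647×10⁻⁵ = 326.075 K
T = 17.2 + 326.075 = 343.275 °C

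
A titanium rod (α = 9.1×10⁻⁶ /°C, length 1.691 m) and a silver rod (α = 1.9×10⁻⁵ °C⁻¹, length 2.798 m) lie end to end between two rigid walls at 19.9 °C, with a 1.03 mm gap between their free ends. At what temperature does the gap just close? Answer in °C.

Gap closes when ΔL₁ + ΔL₂ = 1.03 mm = 1.03×10⁻³ m
(α₁L₁ + α₂L₂)ΔT = g
α₁L₁ + α₂L₂ = 9.1×10⁻⁶×1.691 + 1.9×10⁻⁵×2.798 = 6.85501×10⁻⁵ m/K
ΔT = 1.03×10⁻³ / 6.85501×10⁻⁵ = 15.026 K
T = 19.9 + 15.026 = 34.926 °C

T = 34.9 °C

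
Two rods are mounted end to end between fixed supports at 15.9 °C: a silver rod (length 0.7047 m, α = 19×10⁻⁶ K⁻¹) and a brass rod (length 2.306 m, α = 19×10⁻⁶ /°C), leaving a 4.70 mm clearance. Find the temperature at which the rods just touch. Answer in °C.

Gap closes when ΔL₁ + ΔL₂ = 4.70 mm = 4.70×10⁻³ m
(α₁L₁ + α₂L₂)ΔT = g
α₁L₁ + α₂L₂ = 19×10⁻⁶×0.7047 + 19×10⁻⁶×2.306 = 5.72033×10⁻⁵ m/K
ΔT = 4.70×10⁻³ / 5.72033×10⁻⁵ = 82.163 K
T = 15.9 + 82.163 = 98.063 °C

T = 98.1 °C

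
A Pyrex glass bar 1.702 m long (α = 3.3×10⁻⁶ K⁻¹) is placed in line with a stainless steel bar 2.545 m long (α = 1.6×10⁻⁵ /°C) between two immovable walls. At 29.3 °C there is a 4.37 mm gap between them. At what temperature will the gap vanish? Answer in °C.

T = 124 °C

α₁L₁ = 5.6166×10⁻⁶ m/K, α₂L₂ = 4.072×10⁻⁵ m/K → total 4.63366×10⁻⁵ m/K
ΔT = g/(α₁L₁+α₂L₂) = 4.37×10⁻³ / 4.63366×10⁻⁵ = 94.31 K
T = 29.3 + 94.31 = 123.61 °C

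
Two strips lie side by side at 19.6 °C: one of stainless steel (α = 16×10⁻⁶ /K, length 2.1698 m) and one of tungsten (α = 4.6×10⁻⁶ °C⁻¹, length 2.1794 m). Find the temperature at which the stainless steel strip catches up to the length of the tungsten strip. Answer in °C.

T = 408.4 °C

L₁(1 + α₁ΔT) = L₂(1 + α₂ΔT) ⇒ ΔT = (L₂ − L₁)/(α₁L₁ − α₂L₂)
L₂ − L₁ = 2.1794 − 2.1698 = 9.60×10⁻³ m
α₁L₁ − α₂L₂ = 16×10⁻⁶×2.1698 − 4.6×10⁻⁶×2.1794 = 2.469156×10⁻⁵ m/K
ΔT = 9.60×10⁻³ / 2.469156×10⁻⁵ = 388.797 K
T = 19.6 + 388.797 = 408.397 °C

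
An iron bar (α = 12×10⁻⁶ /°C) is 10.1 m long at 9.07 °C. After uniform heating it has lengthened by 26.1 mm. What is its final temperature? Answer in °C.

T = 224 °C

ΔL = αL₀ΔT ⇒ ΔT = ΔL / (αL₀)
ΔT = 26.1×10⁻³ m / (12×10⁻⁶ × 10.1 m) = 215.35 K
T = 9.07 + 215.35 = 224.42 °C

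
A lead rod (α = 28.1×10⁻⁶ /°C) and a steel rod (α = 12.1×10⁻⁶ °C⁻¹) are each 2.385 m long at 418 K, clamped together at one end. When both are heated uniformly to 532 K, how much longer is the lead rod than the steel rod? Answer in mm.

4.35 mm

ΔT = 114 K
lead: ΔL = 28.1×10⁻⁶ × 2.385 m × 114 = 7.6401×10⁻³ m = 7.6401 mm
steel: ΔL = 12.1×10⁻⁶ × 2.385 m × 114 = 3.2899×10⁻³ m = 3.2899 mm
difference = 7.6401 − 3.2899 = 4.3502 mm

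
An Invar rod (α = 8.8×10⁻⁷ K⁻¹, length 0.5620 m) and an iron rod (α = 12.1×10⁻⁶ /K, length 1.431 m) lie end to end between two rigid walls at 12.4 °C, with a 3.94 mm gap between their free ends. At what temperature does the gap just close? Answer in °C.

Gap closes when ΔL₁ + ΔL₂ = 3.94 mm = 3.94×10⁻³ m
(α₁L₁ + α₂L₂)ΔT = g
α₁L₁ + α₂L₂ = 8.8×10⁻⁷×0.5620 + 12.1×10⁻⁶×1.431 = 1.780966×10⁻⁵ m/K
ΔT = 3.94×10⁻³ / 1.780966×10⁻⁵ = 221.23 K
T = 12.4 + 221.23 = 233.63 °C

T = 234 °C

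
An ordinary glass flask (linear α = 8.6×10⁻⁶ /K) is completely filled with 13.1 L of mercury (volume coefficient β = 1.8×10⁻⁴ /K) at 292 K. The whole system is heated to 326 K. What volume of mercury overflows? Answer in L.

The flask also expands: β_container ≈ 3α = 2.58×10⁻⁵ /K
Net overflow = V₀(β_liq − 3α_cont)ΔT
β − 3α = 1.80×10⁻⁴ − 2.58×10⁻⁵ = 1.542×10⁻⁴ /K; ΔT = 34 K
ΔV = 13.1 × 1.542×10⁻⁴ × 34 = 0.0687 L

0.0687 L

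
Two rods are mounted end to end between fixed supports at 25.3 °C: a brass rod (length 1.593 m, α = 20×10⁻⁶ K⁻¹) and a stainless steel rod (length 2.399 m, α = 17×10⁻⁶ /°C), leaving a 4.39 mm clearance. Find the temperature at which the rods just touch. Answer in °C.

α₁L₁ = 3.186×10⁻⁵ m/K, α₂L₂ = 4.0783×10⁻⁵ m/K → total 7.2643×10⁻⁵ m/K
ΔT = g/(α₁L₁+α₂L₂) = 4.39×10⁻³ / 7.2643×10⁻⁵ = 60.433 K
T = 25.3 + 60.433 = 85.733 °C

T = 85.7 °C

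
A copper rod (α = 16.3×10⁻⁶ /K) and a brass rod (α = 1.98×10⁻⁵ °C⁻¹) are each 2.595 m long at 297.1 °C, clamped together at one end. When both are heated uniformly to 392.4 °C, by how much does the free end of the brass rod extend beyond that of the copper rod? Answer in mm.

0.866 mm

ΔT = 95.3 K
copper: ΔL = 16.3×10⁻⁶ × 2.595 m × 95.3 = 4.0310×10⁻³ m = 4.0310 mm
brass: ΔL = 1.98×10⁻⁵ × 2.595 m × 95.3 = 4.8966×10⁻³ m = 4.8966 mm
difference = 4.8966 − 4.0310 = 0.8656 mm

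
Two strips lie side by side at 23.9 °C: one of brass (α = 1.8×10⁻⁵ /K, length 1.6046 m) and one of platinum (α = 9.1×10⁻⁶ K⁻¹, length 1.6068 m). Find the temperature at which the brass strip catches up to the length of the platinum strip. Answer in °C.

T = 178.2 °C

Equal length when α₁L₁ΔT − α₂L₂ΔT = L₂ − L₁ = 2.20×10⁻³ m
α₁L₁ = 2.88828×10⁻⁵, α₂L₂ = 1.462188×10⁻⁵ → Δ(αL) = 1.426092×10⁻⁵ m/K
ΔT = 2.20×10⁻³ / 1.426092×10⁻⁵ = 154.268 K, so T = 23.9 + 154.268 = 178.168 °C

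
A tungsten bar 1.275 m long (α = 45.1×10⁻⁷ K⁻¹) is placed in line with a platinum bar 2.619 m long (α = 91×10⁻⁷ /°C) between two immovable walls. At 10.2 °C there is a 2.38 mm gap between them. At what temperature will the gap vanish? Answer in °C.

α₁L₁ = 5.75025×10⁻⁶ m/K, α₂L₂ = 2.38329×10⁻⁵ m/K → total 2.958315×10⁻⁵ m/K
ΔT = g/(α₁L₁+α₂L₂) = 2.38×10⁻³ / 2.958315×10⁻⁵ = 80.451 K
T = 10.2 + 80.451 = 90.651 °C

T = 90.7 °C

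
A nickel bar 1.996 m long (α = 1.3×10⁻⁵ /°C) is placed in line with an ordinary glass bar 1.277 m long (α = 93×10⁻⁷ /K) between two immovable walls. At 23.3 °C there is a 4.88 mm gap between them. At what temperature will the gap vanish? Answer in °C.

Gap closes when ΔL₁ + ΔL₂ = 4.88 mm = 4.88×10⁻³ m
(α₁L₁ + α₂L₂)ΔT = g
α₁L₁ + α₂L₂ = 1.3×10⁻⁵×1.996 + 93×10⁻⁷×1.277 = 3.78241×10⁻⁵ m/K
ΔT = 4.88×10⁻³ / 3.78241×10⁻⁵ = 129.02 K
T = 23.3 + 129.02 = 152.32 °C

T = 152 °C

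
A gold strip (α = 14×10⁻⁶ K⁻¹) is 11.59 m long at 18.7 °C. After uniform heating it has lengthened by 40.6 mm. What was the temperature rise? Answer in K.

ΔT = 250 K

ΔL = αL₀ΔT ⇒ ΔT = ΔL / (αL₀)
ΔT = 40.6×10⁻³ m / (14×10⁻⁶ × 11.59 m) = 250.22 K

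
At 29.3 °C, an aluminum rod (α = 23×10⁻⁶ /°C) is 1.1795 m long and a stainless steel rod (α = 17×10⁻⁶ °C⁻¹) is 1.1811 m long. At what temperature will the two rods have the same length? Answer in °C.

Equal length when α₁L₁ΔT − α₂L₂ΔT = L₂ − L₁ = 1.60×10⁻³ m
α₁L₁ = 2.71285×10⁻⁵, α₂L₂ = 2.00787×10⁻⁵ → Δ(αL) = 7.0498×10⁻⁶ m/K
ΔT = 1.60×10⁻³ / 7.0498×10⁻⁶ = 226.957 K, so T = 29.3 + 226.957 = 256.257 °C

T = 256.3 °C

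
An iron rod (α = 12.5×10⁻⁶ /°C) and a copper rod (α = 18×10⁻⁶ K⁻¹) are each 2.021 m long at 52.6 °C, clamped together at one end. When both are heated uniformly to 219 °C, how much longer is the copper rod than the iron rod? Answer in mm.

1.85 mm

ΔT = 166.4 K
iron: ΔL = 12.5×10⁻⁶ × 2.021 m × 166.4 = 4.2037×10⁻³ m = 4.2037 mm
copper: ΔL = 18×10⁻⁶ × 2.021 m × 166.4 = 6.0533×10⁻³ m = 6.0533 mm
difference = 6.0533 − 4.2037 = 1.8496 mm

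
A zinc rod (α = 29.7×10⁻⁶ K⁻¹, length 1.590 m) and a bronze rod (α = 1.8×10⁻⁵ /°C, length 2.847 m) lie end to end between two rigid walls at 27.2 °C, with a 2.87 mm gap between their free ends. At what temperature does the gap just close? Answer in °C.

T = 56.3 °C

α₁L₁ = 4.7223×10⁻⁵ m/K, α₂L₂ = 5.1246×10⁻⁵ m/K → total 9.8469×10⁻⁵ m/K
ΔT = g/(α₁L₁+α₂L₂) = 2.87×10⁻³ / 9.8469×10⁻⁵ = 29.146 K
T = 27.2 + 29.146 = 56.346 °C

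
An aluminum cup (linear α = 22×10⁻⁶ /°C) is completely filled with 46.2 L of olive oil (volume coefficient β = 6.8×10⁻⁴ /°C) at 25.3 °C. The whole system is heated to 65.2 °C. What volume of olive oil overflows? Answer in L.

The cup also expands: β_container ≈ 3α = 6.6×10⁻⁵ /K
Net overflow = V₀(β_liq − 3α_cont)ΔT
β − 3α = 6.80×10⁻⁴ − 6.6×10⁻⁵ = 6.14×10⁻⁴ /K; ΔT = 39.9 K
ΔV = 46.2 × 6.14×10⁻⁴ × 39.9 = 1.13 L

1.13 L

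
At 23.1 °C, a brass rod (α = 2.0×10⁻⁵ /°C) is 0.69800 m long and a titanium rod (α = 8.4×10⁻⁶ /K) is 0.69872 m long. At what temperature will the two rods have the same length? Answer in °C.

T = 112.1 °C

L₁(1 + α₁ΔT) = L₂(1 + α₂ΔT) ⇒ ΔT = (L₂ − L₁)/(α₁L₁ − α₂L₂)
L₂ − L₁ = 0.69872 − 0.69800 = 7.20×10⁻⁴ m
α₁L₁ − α₂L₂ = 2.0×10⁻⁵×0.69800 − 8.4×10⁻⁶×0.69872 = 8.090752×10⁻⁶ m/K
ΔT = 7.20×10⁻⁴ / 8.090752×10⁻⁶ = 88.990 K
T = 23.1 + 88.990 = 112.090 °C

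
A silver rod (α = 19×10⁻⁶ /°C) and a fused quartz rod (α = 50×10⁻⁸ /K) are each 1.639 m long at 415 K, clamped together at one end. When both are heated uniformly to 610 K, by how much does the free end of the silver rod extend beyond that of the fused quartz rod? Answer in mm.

5.91 mm

ΔT = 195 K
silver: ΔL = 19×10⁻⁶ × 1.639 m × 195 = 6.0725×10⁻³ m = 6.0725 mm
fused quartz: ΔL = 50×10⁻⁸ × 1.639 m × 195 = 1.5980×10⁻⁴ m = 0.15980 mm
difference = 6.0725 − 0.15980 = 5.9127 mm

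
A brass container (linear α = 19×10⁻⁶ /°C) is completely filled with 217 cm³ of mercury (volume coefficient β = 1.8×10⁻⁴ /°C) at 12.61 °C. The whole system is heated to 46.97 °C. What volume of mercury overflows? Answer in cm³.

The container also expands: β_container ≈ 3α = 5.7×10⁻⁵ /K
Net overflow = V₀(β_liq − 3α_cont)ΔT
β − 3α = 1.80×10⁻⁴ − 5.7×10⁻⁵ = 1.23×10⁻⁴ /K; ΔT = 34.36 K
ΔV = 217 × 1.23×10⁻⁴ × 34.36 = 0.917 cm³

0.917 cm³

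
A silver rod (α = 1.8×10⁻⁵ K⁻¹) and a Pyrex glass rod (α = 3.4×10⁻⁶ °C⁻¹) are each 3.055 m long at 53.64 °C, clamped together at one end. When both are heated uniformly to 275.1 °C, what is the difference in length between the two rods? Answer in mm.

ΔT = 221.46 K
silver: ΔL = 1.8×10⁻⁵ × 3.055 m × 221.46 = 1.2178×10⁻² m = 12.178 mm
Pyrex glass: ΔL = 3.4×10⁻⁶ × 3.055 m × 221.46 = 2.3003×10⁻³ m = 2.3003 mm
difference = 12.178 − 2.3003 = 9.8777 mm

9.88 mm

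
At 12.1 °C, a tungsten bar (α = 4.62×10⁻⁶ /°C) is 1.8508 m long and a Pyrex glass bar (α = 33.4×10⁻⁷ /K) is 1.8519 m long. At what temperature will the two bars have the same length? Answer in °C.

L₁(1 + α₁ΔT) = L₂(1 + α₂ΔT) ⇒ ΔT = (L₂ − L₁)/(α₁L₁ − α₂L₂)
L₂ − L₁ = 1.8519 − 1.8508 = 1.10×10⁻³ m
α₁L₁ − α₂L₂ = 4.62×10⁻⁶×1.8508 − 33.4×10⁻⁷×1.8519 = 2.36535×10⁻⁶ m/K
ΔT = 1.10×10⁻³ / 2.36535×10⁻⁶ = 465.047 K
T = 12.1 + 465.047 = 477.147 °C

T = 477.1 °C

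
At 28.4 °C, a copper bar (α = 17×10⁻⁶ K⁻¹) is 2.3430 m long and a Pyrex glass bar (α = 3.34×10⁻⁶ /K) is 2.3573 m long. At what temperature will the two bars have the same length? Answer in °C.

T = 475.9 °C

Equal length when α₁L₁ΔT − α₂L₂ΔT = L₂ − L₁ = 1.43×10⁻² m
α₁L₁ = 3.9831×10⁻⁵, α₂L₂ = 7.873382×10⁻⁶ → Δ(αL) = 3.1957618×10⁻⁵ m/K
ΔT = 1.43×10⁻² / 3.1957618×10⁻⁵ = 447.468 K, so T = 28.4 + 447.468 = 475.868 °C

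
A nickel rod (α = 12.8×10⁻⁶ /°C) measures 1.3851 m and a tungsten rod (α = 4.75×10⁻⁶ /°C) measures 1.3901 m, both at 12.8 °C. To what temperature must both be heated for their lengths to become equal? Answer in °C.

L₁(1 + α₁ΔT) = L₂(1 + α₂ΔT) ⇒ ΔT = (L₂ − L₁)/(α₁L₁ − α₂L₂)
L₂ − L₁ = 1.3901 − 1.3851 = 5.00×10⁻³ m
α₁L₁ − α₂L₂ = 12.8×10⁻⁶×1.3851 − 4.75×10⁻⁶×1.3901 = 1.1126305×10⁻⁵ m/K
ΔT = 5.00×10⁻³ / 1.1126305×10⁻⁵ = 449.385 K
T = 12.8 + 449.385 = 462.185 °C

T = 462.2 °C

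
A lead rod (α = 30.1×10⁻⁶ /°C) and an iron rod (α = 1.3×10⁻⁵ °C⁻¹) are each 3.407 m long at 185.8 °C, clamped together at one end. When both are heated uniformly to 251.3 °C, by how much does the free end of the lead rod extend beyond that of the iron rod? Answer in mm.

ΔT = 65.5 K
lead: ΔL = 30.1×10⁻⁶ × 3.407 m × 65.5 = 6.7171×10⁻³ m = 6.7171 mm
iron: ΔL = 1.3×10⁻⁵ × 3.407 m × 65.5 = 2.9011×10⁻³ m = 2.9011 mm
difference = 6.7171 − 2.9011 = 3.8160 mm

3.82 mm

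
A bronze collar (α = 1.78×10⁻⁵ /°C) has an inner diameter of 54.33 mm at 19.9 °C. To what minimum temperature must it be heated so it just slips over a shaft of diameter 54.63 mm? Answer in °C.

T = 330 °C

Required Δd = 54.63 − 54.33 = 0.30 mm
Δd = αd₀ΔT ⇒ ΔT = Δd/(αd₀) = 0.30 / (1.78×10⁻⁵ × 54.33) = 310.21 K
T_min = 19.9 + 310.21 = 330.11 °C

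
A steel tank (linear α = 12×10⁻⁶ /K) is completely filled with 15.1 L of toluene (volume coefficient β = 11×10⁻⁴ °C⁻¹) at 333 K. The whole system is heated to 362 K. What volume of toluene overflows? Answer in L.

The tank also expands: β_container ≈ 3α = 3.6×10⁻⁵ /K
Net overflow = V₀(β_liq − 3α_cont)ΔT
β − 3α = 1.10×10⁻³ − 3.6×10⁻⁵ = 1.064×10⁻³ /K; ΔT = 29 K
ΔV = 15.1 × 1.064×10⁻³ × 29 = 0.466 L

0.466 L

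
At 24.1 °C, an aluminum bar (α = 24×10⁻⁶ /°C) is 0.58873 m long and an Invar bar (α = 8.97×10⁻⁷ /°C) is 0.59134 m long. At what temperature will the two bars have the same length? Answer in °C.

Equal length when α₁L₁ΔT − α₂L₂ΔT = L₂ − L₁ = 2.61×10⁻³ m
α₁L₁ = 1.412952×10⁻⁵, α₂L₂ = 5.3043198×10⁻⁷ → Δ(αL) = 1.359908802×10⁻⁵ m/K
ΔT = 2.61×10⁻³ / 1.359908802×10⁻⁵ = 191.925 K, so T = 24.1 + 191.925 = 216.025 °C

T = 216.0 °C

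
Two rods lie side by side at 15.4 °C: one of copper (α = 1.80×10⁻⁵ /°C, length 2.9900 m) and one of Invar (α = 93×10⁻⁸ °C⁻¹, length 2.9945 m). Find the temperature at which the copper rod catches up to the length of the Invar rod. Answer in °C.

Equal length when α₁L₁ΔT − α₂L₂ΔT = L₂ − L₁ = 4.50×10⁻³ m
α₁L₁ = 5.382×10⁻⁵, α₂L₂ = 2.784885×10⁻⁶ → Δ(αL) = 5.1035115×10⁻⁵ m/K
ΔT = 4.50×10⁻³ / 5.1035115×10⁻⁵ = 88.175 K, so T = 15.4 + 88.175 = 103.575 °C

T = 103.6 °C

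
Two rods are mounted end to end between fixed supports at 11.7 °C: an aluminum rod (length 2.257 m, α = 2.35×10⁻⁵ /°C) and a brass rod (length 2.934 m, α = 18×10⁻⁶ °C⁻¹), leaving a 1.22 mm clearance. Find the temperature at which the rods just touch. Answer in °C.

T = 23.2 °C

α₁L₁ = 5.30395×10⁻⁵ m/K, α₂L₂ = 5.2812×10⁻⁵ m/K → total 1.058515×10⁻⁴ m/K
ΔT = g/(α₁L₁+α₂L₂) = 1.22×10⁻³ / 1.058515×10⁻⁴ = 11.526 K
T = 11.7 + 11.526 = 23.226 °C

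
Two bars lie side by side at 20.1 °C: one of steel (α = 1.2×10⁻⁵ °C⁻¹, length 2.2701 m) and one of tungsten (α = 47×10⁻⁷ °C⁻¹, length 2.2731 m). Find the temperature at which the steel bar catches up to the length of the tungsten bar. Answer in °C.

T = 201.3 °C

L₁(1 + α₁ΔT) = L₂(1 + α₂ΔT) ⇒ ΔT = (L₂ − L₁)/(α₁L₁ − α₂L₂)
L₂ − L₁ = 2.2731 − 2.2701 = 3.00×10⁻³ m
α₁L₁ − α₂L₂ = 1.2×10⁻⁵×2.2701 − 47×10⁻⁷×2.2731 = 1.655763×10⁻⁵ m/K
ΔT = 3.00×10⁻³ / 1.655763×10⁻⁵ = 181.185 K
T = 20.1 + 181.185 = 201.285 °C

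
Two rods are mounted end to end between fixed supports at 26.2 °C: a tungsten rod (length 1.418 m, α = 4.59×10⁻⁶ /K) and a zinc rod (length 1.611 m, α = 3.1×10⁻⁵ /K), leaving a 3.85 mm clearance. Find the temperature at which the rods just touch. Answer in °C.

T = 94.4 °C

α₁L₁ = 6.50862×10⁻⁶ m/K, α₂L₂ = 4.9941×10⁻⁵ m/K → total 5.644962×10⁻⁵ m/K
ΔT = g/(α₁L₁+α₂L₂) = 3.85×10⁻³ / 5.644962×10⁻⁵ = 68.202 K
T = 26.2 + 68.202 = 94.402 °C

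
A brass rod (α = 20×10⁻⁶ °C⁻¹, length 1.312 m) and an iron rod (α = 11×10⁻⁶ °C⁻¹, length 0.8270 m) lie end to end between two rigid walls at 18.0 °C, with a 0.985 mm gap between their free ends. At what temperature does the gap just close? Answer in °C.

Gap closes when ΔL₁ + ΔL₂ = 0.985 mm = 9.85×10⁻⁴ m
(α₁L₁ + α₂L₂)ΔT = g
α₁L₁ + α₂L₂ = 20×10⁻⁶×1.312 + 11×10⁻⁶×0.8270 = 3.5337×10⁻⁵ m/K
ΔT = 9.85×10⁻⁴ / 3.5337×10⁻⁵ = 27.874 K
T = 18.0 + 27.874 = 45.874 °C

T = 45.9 °C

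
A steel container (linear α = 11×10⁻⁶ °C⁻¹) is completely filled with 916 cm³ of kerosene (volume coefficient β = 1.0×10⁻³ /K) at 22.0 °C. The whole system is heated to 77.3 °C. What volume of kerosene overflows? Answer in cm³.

The container also expands: β_container ≈ 3α = 3.3×10⁻⁵ /K
Net overflow = V₀(β_liq − 3α_cont)ΔT
β − 3α = 1.00×10⁻³ − 3.3×10⁻⁵ = 9.67×10⁻⁴ /K; ΔT = 55.3 K
ΔV = 916 × 9.67×10⁻⁴ × 55.3 = 49.0 cm³

49.0 cm³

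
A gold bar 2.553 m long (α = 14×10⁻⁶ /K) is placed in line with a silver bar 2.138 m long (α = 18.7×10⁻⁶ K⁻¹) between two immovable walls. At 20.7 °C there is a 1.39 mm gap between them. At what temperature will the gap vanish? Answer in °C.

Gap closes when ΔL₁ + ΔL₂ = 1.39 mm = 1.39×10⁻³ m
(α₁L₁ + α₂L₂)ΔT = g
α₁L₁ + α₂L₂ = 14×10⁻⁶×2.553 + 18.7×10⁻⁶×2.138 = 7.57226×10⁻⁵ m/K
ΔT = 1.39×10⁻³ / 7.57226×10⁻⁵ = 18.356 K
T = 20.7 + 18.356 = 39.056 °C

T = 39.1 °C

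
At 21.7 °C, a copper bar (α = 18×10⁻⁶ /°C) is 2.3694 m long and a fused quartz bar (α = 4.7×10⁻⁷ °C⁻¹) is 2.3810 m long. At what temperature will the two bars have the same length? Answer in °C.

L₁(1 + α₁ΔT) = L₂(1 + α₂ΔT) ⇒ ΔT = (L₂ − L₁)/(α₁L₁ − α₂L₂)
L₂ − L₁ = 2.3810 − 2.3694 = 1.16×10⁻² m
α₁L₁ − α₂L₂ = 18×10⁻⁶×2.3694 − 4.7×10⁻⁷×2.3810 = 4.153013×10⁻⁵ m/K
ΔT = 1.16×10⁻² / 4.153013×10⁻⁵ = 279.315 K
T = 21.7 + 279.315 = 301.015 °C

T = 301.0 °C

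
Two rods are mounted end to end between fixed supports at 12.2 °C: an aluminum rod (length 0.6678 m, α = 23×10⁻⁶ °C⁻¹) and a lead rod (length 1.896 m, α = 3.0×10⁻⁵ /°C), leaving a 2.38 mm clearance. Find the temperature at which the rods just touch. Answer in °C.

Gap closes when ΔL₁ + ΔL₂ = 2.38 mm = 2.38×10⁻³ m
(α₁L₁ + α₂L₂)ΔT = g
α₁L₁ + α₂L₂ = 23×10⁻⁶×0.6678 + 3.0×10⁻⁵×1.896 = 7.22394×10⁻⁵ m/K
ΔT = 2.38×10⁻³ / 7.22394×10⁻⁵ = 32.946 K
T = 12.2 + 32.946 = 45.146 °C

T = 45.1 °C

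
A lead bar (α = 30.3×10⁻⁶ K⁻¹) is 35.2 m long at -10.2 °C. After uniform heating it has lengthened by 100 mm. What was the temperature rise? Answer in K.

ΔT = 93.8 K

ΔL = αL₀ΔT ⇒ ΔT = ΔL / (αL₀)
ΔT = 100×10⁻³ m / (30.3×10⁻⁶ × 35.2 m) = 93.759 K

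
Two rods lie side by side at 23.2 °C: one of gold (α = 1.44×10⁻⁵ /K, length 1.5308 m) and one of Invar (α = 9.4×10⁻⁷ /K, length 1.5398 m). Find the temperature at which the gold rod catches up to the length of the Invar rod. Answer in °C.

T = 460.2 °C

Equal length when α₁L₁ΔT − α₂L₂ΔT = L₂ − L₁ = 9.00×10⁻³ m
α₁L₁ = 2.204352×10⁻⁵, α₂L₂ = 1.447412×10⁻⁶ → Δ(αL) = 2.0596108×10⁻⁵ m/K
ΔT = 9.00×10⁻³ / 2.0596108×10⁻⁵ = 436.976 K, so T = 23.2 + 436.976 = 460.176 °C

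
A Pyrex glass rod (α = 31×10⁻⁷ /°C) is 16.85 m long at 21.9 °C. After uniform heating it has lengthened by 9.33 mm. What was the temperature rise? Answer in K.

ΔT = 179 K

ΔL = αL₀ΔT ⇒ ΔT = ΔL / (αL₀)
ΔT = 9.33×10⁻³ m / (31×10⁻⁷ × 16.85 m) = 178.62 K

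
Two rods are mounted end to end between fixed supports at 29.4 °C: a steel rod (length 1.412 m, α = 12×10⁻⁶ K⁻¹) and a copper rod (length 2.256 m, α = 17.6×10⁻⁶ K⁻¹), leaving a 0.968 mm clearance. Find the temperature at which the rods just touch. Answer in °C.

T = 46.5 °C

α₁L₁ = 1.6944×10⁻⁵ m/K, α₂L₂ = 3.97056×10⁻⁵ m/K → total 5.66496×10⁻⁵ m/K
ΔT = g/(α₁L₁+α₂L₂) = 9.68×10⁻⁴ / 5.66496×10⁻⁵ = 17.087 K
T = 29.4 + 17.087 = 46.487 °C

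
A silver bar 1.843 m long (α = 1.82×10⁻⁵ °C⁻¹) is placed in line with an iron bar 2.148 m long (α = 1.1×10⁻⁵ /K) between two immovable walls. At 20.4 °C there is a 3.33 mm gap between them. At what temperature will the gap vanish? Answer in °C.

α₁L₁ = 3.35426×10⁻⁵ m/K, α₂L₂ = 2.3628×10⁻⁵ m/K → total 5.71706×10⁻⁵ m/K
ΔT = g/(α₁L₁+α₂L₂) = 3.33×10⁻³ / 5.71706×10⁻⁵ = 58.247 K
T = 20.4 + 58.247 = 78.647 °C

T = 78.6 °C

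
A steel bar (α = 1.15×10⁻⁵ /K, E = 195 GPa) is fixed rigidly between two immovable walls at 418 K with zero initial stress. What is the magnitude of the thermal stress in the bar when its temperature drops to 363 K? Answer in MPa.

σ = 123 MPa

Fully constrained: the free strain ε = αΔT is blocked, so σ = Eε = EαΔT.
|ΔT| = 55 K
σ = 195×10⁹ × 1.15×10⁻⁵ × 55 = 1.23×10⁸ Pa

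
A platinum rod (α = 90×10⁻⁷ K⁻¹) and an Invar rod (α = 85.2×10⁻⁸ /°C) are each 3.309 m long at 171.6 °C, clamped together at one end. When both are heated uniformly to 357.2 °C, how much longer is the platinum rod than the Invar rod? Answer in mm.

ΔT = 185.6 K
platinum: ΔL = 90×10⁻⁷ × 3.309 m × 185.6 = 5.5274×10⁻³ m = 5.5274 mm
Invar: ΔL = 85.2×10⁻⁸ × 3.309 m × 185.6 = 5.2326×10⁻⁴ m = 0.52326 mm
difference = 5.5274 − 0.52326 = 5.00414 mm

5.00 mm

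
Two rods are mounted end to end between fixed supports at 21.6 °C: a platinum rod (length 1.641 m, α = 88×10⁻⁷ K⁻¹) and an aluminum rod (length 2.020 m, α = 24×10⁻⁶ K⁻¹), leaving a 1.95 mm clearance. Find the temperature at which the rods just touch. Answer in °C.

T = 52.6 °C

Gap closes when ΔL₁ + ΔL₂ = 1.95 mm = 1.95×10⁻³ m
(α₁L₁ + α₂L₂)ΔT = g
α₁L₁ + α₂L₂ = 88×10⁻⁷×1.641 + 24×10⁻⁶×2.020 = 6.29208×10⁻⁵ m/K
ΔT = 1.95×10⁻³ / 6.29208×10⁻⁵ = 30.991 K
T = 21.6 + 30.991 = 52.591 °C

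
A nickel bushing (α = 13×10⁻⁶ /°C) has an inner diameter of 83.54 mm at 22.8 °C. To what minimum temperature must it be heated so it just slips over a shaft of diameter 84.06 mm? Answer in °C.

T = 502 °C

Required Δd = 84.06 − 83.54 = 0.52 mm
Δd = αd₀ΔT ⇒ ΔT = Δd/(αd₀) = 0.52 / (13×10⁻⁶ × 83.54) = 478.81 K
T_min = 22.8 + 478.81 = 501.61 °C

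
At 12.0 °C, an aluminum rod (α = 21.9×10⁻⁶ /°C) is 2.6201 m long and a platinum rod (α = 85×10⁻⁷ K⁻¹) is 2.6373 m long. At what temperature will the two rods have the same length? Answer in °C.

L₁(1 + α₁ΔT) = L₂(1 + α₂ΔT) ⇒ ΔT = (L₂ − L₁)/(α₁L₁ − α₂L₂)
L₂ − L₁ = 2.6373 − 2.6201 = 1.72×10⁻² m
α₁L₁ − α₂L₂ = 21.9×10⁻⁶×2.6201 − 85×10⁻⁷×2.6373 = 3.496314×10⁻⁵ m/K
ΔT = 1.72×10⁻² / 3.496314×10⁻⁵ = 491.947 K
T = 12.0 + 491.947 = 503.947 °C

T = 503.9 °C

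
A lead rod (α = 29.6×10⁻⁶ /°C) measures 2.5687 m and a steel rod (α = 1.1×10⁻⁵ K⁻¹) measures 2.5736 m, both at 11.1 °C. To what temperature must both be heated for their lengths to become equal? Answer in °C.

T = 113.8 °C

L₁(1 + α₁ΔT) = L₂(1 + α₂ΔT) ⇒ ΔT = (L₂ − L₁)/(α₁L₁ − α₂L₂)
L₂ − L₁ = 2.5736 − 2.5687 = 4.90×10⁻³ m
α₁L₁ − α₂L₂ = 29.6×10⁻⁶×2.5687 − 1.1×10⁻⁵×2.5736 = 4.772392×10⁻⁵ m/K
ΔT = 4.90×10⁻³ / 4.772392×10⁻⁵ = 102.674 K
T = 11.1 + 102.674 = 113.774 °C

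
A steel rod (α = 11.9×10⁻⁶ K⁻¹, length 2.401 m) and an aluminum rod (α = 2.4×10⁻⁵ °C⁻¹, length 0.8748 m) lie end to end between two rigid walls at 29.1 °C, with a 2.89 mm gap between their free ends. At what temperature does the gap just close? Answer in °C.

T = 87.4 °C

Gap closes when ΔL₁ + ΔL₂ = 2.89 mm = 2.89×10⁻³ m
(α₁L₁ + α₂L₂)ΔT = g
α₁L₁ + α₂L₂ = 11.9×10⁻⁶×2.401 + 2.4×10⁻⁵×0.8748 = 4.95671×10⁻⁵ m/K
ΔT = 2.89×10⁻³ / 4.95671×10⁻⁵ = 58.305 K
T = 29.1 + 58.305 = 87.405 °C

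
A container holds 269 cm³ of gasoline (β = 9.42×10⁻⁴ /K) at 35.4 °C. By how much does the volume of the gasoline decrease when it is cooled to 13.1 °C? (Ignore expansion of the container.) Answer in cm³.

ΔV = 5.65 cm³

|ΔT| = |13.1 − 35.4| = 22.3 K
ΔV = βV₀ΔT = (9.42×10⁻⁴)(269)(22.3) = 5.65 cm³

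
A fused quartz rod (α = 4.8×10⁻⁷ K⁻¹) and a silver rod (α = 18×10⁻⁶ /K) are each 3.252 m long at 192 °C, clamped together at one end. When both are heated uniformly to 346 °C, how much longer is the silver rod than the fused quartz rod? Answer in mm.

8.77 mm

ΔT = 154 K
fused quartz: ΔL = 4.8×10⁻⁷ × 3.252 m × 154 = 2.4039×10⁻⁴ m = 0.24039 mm
silver: ΔL = 18×10⁻⁶ × 3.252 m × 154 = 9.0145×10⁻³ m = 9.0145 mm
difference = 9.0145 − 0.24039 = 8.77411 mm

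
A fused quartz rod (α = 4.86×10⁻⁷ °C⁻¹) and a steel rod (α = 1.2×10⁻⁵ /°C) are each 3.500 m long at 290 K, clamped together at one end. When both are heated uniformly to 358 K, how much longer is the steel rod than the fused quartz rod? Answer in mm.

ΔT = 68 K
fused quartz: ΔL = 4.86×10⁻⁷ × 3.500 m × 68 = 1.1567×10⁻⁴ m = 0.11567 mm
steel: ΔL = 1.2×10⁻⁵ × 3.500 m × 68 = 2.8560×10⁻³ m = 2.8560 mm
difference = 2.8560 − 0.11567 = 2.74033 mm

2.74 mm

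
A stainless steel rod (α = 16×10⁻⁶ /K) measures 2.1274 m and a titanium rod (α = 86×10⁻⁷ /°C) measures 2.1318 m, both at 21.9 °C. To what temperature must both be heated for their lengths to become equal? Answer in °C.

Equal length when α₁L₁ΔT − α₂L₂ΔT = L₂ − L₁ = 4.40×10⁻³ m
α₁L₁ = 3.40384×10⁻⁵, α₂L₂ = 1.833348×10⁻⁵ → Δ(αL) = 1.570492×10⁻⁵ m/K
ΔT = 4.40×10⁻³ / 1.570492×10⁻⁵ = 280.167 K, so T = 21.9 + 280.167 = 302.067 °C

T = 302.1 °C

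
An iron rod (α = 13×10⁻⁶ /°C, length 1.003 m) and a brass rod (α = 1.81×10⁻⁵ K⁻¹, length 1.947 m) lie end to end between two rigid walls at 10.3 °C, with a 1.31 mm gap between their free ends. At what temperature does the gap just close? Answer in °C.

Gap closes when ΔL₁ + ΔL₂ = 1.31 mm = 1.31×10⁻³ m
(α₁L₁ + α₂L₂)ΔT = g
α₁L₁ + α₂L₂ = 13×10⁻⁶×1.003 + 1.81×10⁻⁵×1.947 = 4.82797×10⁻⁵ m/K
ΔT = 1.31×10⁻³ / 4.82797×10⁻⁵ = 27.134 K
T = 10.3 + 27.134 = 37.434 °C

T = 37.4 °C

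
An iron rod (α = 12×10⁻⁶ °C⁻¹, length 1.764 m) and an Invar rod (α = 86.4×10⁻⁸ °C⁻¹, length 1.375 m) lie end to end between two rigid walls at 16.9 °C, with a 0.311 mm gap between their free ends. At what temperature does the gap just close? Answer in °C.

Gap closes when ΔL₁ + ΔL₂ = 0.311 mm = 3.11×10⁻⁴ m
(α₁L₁ + α₂L₂)ΔT = g
α₁L₁ + α₂L₂ = 12×10⁻⁶×1.764 + 86.4×10⁻⁸×1.375 = 2.2356×10⁻⁵ m/K
ΔT = 3.11×10⁻⁴ / 2.2356×10⁻⁵ = 13.911 K
T = 16.9 + 13.911 = 30.811 °C

T = 30.8 °C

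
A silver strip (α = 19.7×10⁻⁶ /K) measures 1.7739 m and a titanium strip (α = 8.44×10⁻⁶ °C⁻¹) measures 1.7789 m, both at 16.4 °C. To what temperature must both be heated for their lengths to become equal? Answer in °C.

T = 267.3 °C

L₁(1 + α₁ΔT) = L₂(1 + α₂ΔT) ⇒ ΔT = (L₂ − L₁)/(α₁L₁ − α₂L₂)
L₂ − L₁ = 1.7789 − 1.7739 = 5.00×10⁻³ m
α₁L₁ − α₂L₂ = 19.7×10⁻⁶×1.7739 − 8.44×10⁻⁶×1.7789 = 1.9931914×10⁻⁵ m/K
ΔT = 5.00×10⁻³ / 1.9931914×10⁻⁵ = 250.854 K
T = 16.4 + 250.854 = 267.254 °C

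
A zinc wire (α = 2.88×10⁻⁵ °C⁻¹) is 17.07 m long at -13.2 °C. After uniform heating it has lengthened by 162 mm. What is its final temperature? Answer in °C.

ΔL = αL₀ΔT ⇒ ΔT = ΔL / (αL₀)
ΔT = 162×10⁻³ m / (2.88×10⁻⁵ × 17.07 m) = 329.53 K
T = -13.2 + 329.53 = 316.33 °C

T = 316 °C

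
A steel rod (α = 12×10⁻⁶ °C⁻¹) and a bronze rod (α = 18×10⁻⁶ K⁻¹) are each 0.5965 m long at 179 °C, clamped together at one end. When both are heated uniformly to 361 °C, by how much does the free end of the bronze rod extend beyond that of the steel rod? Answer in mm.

ΔT = 182 K
steel: ΔL = 12×10⁻⁶ × 0.5965 m × 182 = 1.3028×10⁻³ m = 1.3028 mm
bronze: ΔL = 18×10⁻⁶ × 0.5965 m × 182 = 1.9541×10⁻³ m = 1.9541 mm
difference = 1.9541 − 1.3028 = 0.6513 mm

0.651 mm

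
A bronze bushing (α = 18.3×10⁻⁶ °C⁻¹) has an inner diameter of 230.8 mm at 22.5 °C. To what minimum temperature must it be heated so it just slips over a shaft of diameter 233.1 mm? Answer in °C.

Required Δd = 233.1 − 230.8 = 2.3 mm
Δd = αd₀ΔT ⇒ ΔT = Δd/(αd₀) = 2.3 / (18.3×10⁻⁶ × 230.8) = 544.55 K
T_min = 22.5 + 544.55 = 567.05 °C

T = 567 °C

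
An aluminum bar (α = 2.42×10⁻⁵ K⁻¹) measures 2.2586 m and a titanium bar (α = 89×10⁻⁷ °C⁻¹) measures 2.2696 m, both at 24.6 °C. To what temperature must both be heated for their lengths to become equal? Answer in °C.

T = 343.8 °C

L₁(1 + α₁ΔT) = L₂(1 + α₂ΔT) ⇒ ΔT = (L₂ − L₁)/(α₁L₁ − α₂L₂)
L₂ − L₁ = 2.2696 − 2.2586 = 1.10×10⁻² m
α₁L₁ − α₂L₂ = 2.42×10⁻⁵×2.2586 − 89×10⁻⁷×2.2696 = 3.445868×10⁻⁵ m/K
ΔT = 1.10×10⁻² / 3.445868×10⁻⁵ = 319.223 K
T = 24.6 + 319.223 = 343.823 °C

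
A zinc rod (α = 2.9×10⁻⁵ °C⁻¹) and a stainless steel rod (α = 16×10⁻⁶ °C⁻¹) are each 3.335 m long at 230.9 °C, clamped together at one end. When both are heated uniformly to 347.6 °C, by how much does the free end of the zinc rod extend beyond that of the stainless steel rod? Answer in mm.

5.06 mm

ΔT = 116.7 K
zinc: ΔL = 2.9×10⁻⁵ × 3.335 m × 116.7 = 1.1287×10⁻² m = 11.287 mm
stainless steel: ΔL = 16×10⁻⁶ × 3.335 m × 116.7 = 6.2271×10⁻³ m = 6.2271 mm
difference = 11.287 − 6.2271 = 5.0599 mm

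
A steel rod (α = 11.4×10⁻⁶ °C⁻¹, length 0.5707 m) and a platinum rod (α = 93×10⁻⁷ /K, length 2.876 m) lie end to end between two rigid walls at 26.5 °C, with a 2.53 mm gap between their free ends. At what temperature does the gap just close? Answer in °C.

T = 103 °C

Gap closes when ΔL₁ + ΔL₂ = 2.53 mm = 2.53×10⁻³ m
(α₁L₁ + α₂L₂)ΔT = g
α₁L₁ + α₂L₂ = 11.4×10⁻⁶×0.5707 + 93×10⁻⁷×2.876 = 3.325278×10⁻⁵ m/K
ΔT = 2.53×10⁻³ / 3.325278×10⁻⁵ = 76.08 K
T = 26.5 + 76.08 = 102.58 °C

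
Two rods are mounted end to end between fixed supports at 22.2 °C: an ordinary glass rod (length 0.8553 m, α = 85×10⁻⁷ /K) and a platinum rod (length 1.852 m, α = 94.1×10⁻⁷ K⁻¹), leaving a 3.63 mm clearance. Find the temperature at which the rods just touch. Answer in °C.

T = 169 °C

Gap closes when ΔL₁ + ΔL₂ = 3.63 mm = 3.63×10⁻³ m
(α₁L₁ + α₂L₂)ΔT = g
α₁L₁ + α₂L₂ = 85×10⁻⁷×0.8553 + 94.1×10⁻⁷×1.852 = 2.469737×10⁻⁵ m/K
ΔT = 3.63×10⁻³ / 2.469737×10⁻⁵ = 146.98 K
T = 22.2 + 146.98 = 169.18 °C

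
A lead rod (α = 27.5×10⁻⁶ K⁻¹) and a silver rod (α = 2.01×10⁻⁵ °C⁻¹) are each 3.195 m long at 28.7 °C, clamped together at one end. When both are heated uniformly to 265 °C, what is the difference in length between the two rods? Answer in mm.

5.59 mm

ΔT = 236.3 K
lead: ΔL = 27.5×10⁻⁶ × 3.195 m × 236.3 = 2.0762×10⁻² m = 20.762 mm
silver: ΔL = 2.01×10⁻⁵ × 3.195 m × 236.3 = 1.5175×10⁻² m = 15.175 mm
difference = 20.762 − 15.175 = 5.587 mm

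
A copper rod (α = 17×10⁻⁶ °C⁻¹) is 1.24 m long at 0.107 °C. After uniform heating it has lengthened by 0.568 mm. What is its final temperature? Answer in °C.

ΔL = αL₀ΔT ⇒ ΔT = ΔL / (αL₀)
ΔT = 0.568×10⁻³ m / (17×10⁻⁶ × 1.24 m) = 26.945 K
T = 0.107 + 26.945 = 27.052 °C

T = 27.1 °C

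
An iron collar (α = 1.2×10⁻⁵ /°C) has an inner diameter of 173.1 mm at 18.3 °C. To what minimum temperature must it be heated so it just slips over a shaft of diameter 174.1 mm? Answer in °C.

Required Δd = 174.1 − 173.1 = 1.0 mm
Δd = αd₀ΔT ⇒ ΔT = Δd/(αd₀) = 1.0 / (1.2×10⁻⁵ × 173.1) = 481.42 K
T_min = 18.3 + 481.42 = 499.72 °C

T = 500 °C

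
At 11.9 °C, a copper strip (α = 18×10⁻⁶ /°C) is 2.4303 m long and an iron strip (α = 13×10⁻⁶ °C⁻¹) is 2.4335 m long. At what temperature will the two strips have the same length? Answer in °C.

T = 276.1 °C

Equal length when α₁L₁ΔT − α₂L₂ΔT = L₂ − L₁ = 3.20×10⁻³ m
α₁L₁ = 4.37454×10⁻⁵, α₂L₂ = 3.16355×10⁻⁵ → Δ(αL) = 1.21099×10⁻⁵ m/K
ΔT = 3.20×10⁻³ / 1.21099×10⁻⁵ = 264.247 K, so T = 11.9 + 264.247 = 276.147 °C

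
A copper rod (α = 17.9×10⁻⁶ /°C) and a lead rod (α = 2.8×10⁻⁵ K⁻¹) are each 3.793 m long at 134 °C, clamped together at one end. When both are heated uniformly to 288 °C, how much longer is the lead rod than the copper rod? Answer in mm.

ΔT = 154 K
copper: ΔL = 17.9×10⁻⁶ × 3.793 m × 154 = 1.0456×10⁻² m = 10.456 mm
lead: ΔL = 2.8×10⁻⁵ × 3.793 m × 154 = 1.6355×10⁻² m = 16.355 mm
difference = 16.355 − 10.456 = 5.899 mm

5.90 mm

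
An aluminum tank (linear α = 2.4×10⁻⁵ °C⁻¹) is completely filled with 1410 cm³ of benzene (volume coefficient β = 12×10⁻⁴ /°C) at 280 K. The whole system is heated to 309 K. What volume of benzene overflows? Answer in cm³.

46.1 cm³

The tank also expands: β_container ≈ 3α = 7.2×10⁻⁵ /K
Net overflow = V₀(β_liq − 3α_cont)ΔT
β − 3α = 1.20×10⁻³ − 7.2×10⁻⁵ = 1.128×10⁻³ /K; ΔT = 29 K
ΔV = 1410 × 1.128×10⁻³ × 29 = 46.1 cm³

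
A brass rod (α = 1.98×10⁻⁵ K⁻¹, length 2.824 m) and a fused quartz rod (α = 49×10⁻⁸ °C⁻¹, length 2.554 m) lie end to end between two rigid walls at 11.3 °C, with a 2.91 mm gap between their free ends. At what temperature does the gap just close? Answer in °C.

Gap closes when ΔL₁ + ΔL₂ = 2.91 mm = 2.91×10⁻³ m
(α₁L₁ + α₂L₂)ΔT = g
α₁L₁ + α₂L₂ = 1.98×10⁻⁵×2.824 + 49×10⁻⁸×2.554 = 5.716666×10⁻⁵ m/K
ΔT = 2.91×10⁻³ / 5.716666×10⁻⁵ = 50.904 K
T = 11.3 + 50.904 = 62.204 °C

T = 62.2 °C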